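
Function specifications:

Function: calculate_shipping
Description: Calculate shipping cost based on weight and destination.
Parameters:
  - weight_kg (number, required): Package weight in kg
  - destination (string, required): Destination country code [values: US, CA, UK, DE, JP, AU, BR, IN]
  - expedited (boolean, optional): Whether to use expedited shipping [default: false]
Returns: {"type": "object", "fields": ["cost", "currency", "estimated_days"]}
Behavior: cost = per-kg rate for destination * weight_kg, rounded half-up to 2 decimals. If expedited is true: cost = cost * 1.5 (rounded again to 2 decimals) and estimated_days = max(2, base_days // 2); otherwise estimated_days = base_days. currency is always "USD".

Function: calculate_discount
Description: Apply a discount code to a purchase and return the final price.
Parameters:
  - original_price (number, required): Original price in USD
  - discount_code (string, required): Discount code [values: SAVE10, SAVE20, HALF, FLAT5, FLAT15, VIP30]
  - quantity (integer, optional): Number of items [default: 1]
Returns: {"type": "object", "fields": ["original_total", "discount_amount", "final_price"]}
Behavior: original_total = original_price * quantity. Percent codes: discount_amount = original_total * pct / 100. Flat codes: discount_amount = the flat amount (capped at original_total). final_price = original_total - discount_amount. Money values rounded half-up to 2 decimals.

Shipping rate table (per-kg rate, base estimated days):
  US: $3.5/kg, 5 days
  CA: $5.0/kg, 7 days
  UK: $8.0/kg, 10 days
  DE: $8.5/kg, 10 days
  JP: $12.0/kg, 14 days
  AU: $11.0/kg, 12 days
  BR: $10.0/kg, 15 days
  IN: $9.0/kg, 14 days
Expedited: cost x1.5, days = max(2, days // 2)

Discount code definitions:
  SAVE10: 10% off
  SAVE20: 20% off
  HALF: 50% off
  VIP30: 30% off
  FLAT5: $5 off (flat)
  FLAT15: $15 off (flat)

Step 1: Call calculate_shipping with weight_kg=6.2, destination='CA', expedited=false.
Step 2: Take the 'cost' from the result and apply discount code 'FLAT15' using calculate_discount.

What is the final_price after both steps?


Step 1: calculate_shipping(weight_kg=6.2, destination=CA, expedited=false)
  Rate for CA: $5.0/kg, base 7 days
  cost = 5.0 * 6.2 = 31 -> 31.00
  expedited not set/false: estimated_days = 7
  -> cost = 31.00 USD
Step 2: calculate_discount(original_price=31.0, discount_code=FLAT15, quantity=1)
  original_total = 31.0 * 1 = 31.00
  FLAT15 = $15 flat: discount_amount = min(15.00, 31.00) = 15.00
  final_price = 31.00 - 15.00 = 16.00
  -> final_price = 16.00
$16.00


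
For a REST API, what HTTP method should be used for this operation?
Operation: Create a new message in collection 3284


GET = read, POST = create, PUT = update/replace, DELETE = remove
This operation is a create.
POST


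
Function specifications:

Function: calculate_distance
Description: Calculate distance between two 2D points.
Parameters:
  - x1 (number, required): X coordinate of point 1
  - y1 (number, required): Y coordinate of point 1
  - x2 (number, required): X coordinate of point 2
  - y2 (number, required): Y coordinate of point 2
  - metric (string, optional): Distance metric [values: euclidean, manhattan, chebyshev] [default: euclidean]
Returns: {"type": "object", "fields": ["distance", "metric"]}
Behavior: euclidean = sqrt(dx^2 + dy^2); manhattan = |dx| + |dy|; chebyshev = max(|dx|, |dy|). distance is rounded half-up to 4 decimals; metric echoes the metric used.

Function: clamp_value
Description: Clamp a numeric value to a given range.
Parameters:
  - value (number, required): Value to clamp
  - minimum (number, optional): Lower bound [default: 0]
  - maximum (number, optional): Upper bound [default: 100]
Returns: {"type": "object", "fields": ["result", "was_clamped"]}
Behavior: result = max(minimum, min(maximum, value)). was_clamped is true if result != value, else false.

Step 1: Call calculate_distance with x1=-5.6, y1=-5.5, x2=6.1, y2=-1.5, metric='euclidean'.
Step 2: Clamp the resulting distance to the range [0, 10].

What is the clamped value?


Step 1: calculate_distance (euclidean)
  |dx| = |6.1 - -5.6| = 11.7; |dy| = |-1.5 - -5.5| = 4
  euclidean: sqrt(11.7^2 + 4^2) = sqrt(152.89) = 12.36487
  Round to 4 decimals: 12.3649
  -> distance = 12.3649
Step 2: clamp_value(value=12.3649, minimum=0, maximum=10)
  result = max(0, min(10, 12.3649)) = max(0, 10) = 10
  was_clamped = (10 != 12.3649) = true
  -> result = 10
10


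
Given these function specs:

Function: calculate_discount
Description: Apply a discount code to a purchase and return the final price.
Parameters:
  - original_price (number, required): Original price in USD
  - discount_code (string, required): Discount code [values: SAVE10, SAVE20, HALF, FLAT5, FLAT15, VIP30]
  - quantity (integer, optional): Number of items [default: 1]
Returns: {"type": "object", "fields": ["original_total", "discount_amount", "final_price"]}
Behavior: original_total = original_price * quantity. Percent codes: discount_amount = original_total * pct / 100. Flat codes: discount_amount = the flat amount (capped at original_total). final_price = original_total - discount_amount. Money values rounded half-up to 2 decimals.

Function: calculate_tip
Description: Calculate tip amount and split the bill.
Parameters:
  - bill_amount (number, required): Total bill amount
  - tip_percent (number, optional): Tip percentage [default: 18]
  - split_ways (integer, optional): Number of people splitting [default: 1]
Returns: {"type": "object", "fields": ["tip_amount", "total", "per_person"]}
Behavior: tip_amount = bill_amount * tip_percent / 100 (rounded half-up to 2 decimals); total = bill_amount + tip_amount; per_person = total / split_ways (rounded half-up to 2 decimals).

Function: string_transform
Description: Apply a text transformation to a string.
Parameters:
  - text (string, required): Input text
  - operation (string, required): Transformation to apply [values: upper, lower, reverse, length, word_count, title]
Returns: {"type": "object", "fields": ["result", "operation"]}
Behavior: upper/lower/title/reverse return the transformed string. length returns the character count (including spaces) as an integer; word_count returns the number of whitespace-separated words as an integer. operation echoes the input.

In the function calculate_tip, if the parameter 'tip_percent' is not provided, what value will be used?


The calculate_tip spec declares:
  - tip_percent (number, optional): Tip percentage [default: 18]
Default:
18


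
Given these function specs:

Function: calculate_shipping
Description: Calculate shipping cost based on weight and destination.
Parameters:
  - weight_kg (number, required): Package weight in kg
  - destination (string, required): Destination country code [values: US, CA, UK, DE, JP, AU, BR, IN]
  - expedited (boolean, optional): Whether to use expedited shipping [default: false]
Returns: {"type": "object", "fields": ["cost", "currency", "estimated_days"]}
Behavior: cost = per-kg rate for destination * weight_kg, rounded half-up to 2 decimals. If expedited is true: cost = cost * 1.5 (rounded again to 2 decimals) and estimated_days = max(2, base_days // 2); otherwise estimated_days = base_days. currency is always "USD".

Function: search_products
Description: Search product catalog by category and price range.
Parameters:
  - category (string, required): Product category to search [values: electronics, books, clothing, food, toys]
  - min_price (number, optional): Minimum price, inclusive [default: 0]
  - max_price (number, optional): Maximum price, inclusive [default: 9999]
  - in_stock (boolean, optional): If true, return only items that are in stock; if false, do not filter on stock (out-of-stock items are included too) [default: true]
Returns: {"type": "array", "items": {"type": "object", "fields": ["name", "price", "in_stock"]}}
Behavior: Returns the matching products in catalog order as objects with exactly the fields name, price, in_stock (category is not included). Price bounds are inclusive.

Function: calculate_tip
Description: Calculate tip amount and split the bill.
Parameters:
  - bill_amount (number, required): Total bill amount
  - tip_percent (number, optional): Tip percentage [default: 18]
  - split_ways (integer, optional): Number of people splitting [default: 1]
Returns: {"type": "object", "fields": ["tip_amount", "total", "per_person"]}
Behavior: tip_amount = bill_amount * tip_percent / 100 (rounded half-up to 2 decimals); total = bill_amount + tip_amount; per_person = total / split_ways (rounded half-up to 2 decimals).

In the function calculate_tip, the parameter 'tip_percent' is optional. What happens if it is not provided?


The calculate_tip spec declares:
  - tip_percent (number, optional): Tip percentage [default: 18]
It defaults to 18


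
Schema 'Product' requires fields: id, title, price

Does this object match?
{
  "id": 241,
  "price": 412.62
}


Checking required fields...
Missing: title
Invalid - missing required field 'title'


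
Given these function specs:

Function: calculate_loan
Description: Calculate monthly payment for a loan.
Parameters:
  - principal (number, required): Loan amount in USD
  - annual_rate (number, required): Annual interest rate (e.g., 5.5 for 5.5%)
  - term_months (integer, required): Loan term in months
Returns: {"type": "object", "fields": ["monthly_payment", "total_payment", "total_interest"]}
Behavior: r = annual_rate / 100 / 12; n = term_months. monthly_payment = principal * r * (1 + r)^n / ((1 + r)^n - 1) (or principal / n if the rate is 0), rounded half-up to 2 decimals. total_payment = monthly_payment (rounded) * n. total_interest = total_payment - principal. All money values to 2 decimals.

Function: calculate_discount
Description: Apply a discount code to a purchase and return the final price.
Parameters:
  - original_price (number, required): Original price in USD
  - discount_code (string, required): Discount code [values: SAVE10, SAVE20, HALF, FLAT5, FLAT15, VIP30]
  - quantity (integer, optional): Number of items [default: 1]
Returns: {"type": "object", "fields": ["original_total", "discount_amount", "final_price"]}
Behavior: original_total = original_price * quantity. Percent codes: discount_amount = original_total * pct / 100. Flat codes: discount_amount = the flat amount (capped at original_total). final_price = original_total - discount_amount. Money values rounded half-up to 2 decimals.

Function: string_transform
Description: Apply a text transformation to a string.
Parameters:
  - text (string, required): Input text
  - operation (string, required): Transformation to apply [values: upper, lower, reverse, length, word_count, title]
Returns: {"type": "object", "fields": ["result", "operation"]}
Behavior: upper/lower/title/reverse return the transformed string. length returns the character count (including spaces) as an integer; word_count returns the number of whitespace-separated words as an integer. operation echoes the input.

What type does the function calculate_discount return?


The calculate_discount spec declares Returns: {"type": "object", "fields": ["original_total", "discount_amount", "final_price"]}
Type:
object


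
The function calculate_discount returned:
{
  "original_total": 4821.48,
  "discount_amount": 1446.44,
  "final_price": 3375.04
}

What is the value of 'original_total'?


4821.48


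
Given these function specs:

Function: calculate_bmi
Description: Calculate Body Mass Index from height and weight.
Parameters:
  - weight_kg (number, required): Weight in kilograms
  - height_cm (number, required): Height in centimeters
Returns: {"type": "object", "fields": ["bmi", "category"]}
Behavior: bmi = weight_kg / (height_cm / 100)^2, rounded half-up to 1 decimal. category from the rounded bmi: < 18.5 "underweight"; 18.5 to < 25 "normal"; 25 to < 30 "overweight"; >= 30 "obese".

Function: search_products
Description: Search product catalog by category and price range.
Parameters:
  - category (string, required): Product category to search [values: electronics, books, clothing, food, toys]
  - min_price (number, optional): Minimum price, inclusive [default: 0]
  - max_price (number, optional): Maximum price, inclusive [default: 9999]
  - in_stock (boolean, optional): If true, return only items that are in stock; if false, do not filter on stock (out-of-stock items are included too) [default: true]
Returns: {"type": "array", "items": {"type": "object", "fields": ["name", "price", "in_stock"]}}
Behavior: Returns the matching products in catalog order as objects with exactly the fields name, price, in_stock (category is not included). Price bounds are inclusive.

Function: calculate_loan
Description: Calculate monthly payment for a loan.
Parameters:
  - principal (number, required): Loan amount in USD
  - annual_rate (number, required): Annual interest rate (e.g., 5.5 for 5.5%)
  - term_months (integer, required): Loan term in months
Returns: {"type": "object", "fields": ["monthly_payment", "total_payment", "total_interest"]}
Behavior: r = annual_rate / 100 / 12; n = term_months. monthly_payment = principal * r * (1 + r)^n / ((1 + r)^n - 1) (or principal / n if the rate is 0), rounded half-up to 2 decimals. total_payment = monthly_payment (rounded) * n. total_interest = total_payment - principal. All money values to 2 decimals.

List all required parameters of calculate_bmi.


Parameters of calculate_bmi and their required/optional flag:
  weight_kg: required
  height_cm: required
height_cm, weight_kg


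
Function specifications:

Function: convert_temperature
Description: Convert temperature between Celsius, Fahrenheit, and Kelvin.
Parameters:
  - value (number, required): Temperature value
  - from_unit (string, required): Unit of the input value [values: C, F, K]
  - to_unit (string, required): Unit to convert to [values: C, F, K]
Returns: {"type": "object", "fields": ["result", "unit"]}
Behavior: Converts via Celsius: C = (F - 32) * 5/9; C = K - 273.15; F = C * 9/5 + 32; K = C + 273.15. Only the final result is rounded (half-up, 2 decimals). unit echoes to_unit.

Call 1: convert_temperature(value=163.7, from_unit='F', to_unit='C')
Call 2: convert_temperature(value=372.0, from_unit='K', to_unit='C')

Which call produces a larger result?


Call 1:
  To C: (163.7 - 32) * 5/9 = 73.166667
  Target is C: 73.166667
  Round to 2 decimals: 73.17
  -> 73.17 C
Call 2:
  To C: 372 - 273.15 = 98.85
  Target is C: 98.85
  Round to 2 decimals: 98.85
  -> 98.85 C
Call 2 (98.85 C)


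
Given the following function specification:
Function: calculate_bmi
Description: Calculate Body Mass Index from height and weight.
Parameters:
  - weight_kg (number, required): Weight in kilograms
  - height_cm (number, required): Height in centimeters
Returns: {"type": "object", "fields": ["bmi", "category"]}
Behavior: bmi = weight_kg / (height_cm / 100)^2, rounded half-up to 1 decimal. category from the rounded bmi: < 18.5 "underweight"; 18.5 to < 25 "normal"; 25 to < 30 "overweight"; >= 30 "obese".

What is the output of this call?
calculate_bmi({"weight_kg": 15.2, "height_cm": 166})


height_m = 166 / 100 = 1.66
bmi = 15.2 / 1.66^2 = 15.2 / 2.7556 = 5.51604 -> 5.5
5.5 < 18.5 -> underweight
Output:
{"bmi": 5.5, "category": "underweight"}


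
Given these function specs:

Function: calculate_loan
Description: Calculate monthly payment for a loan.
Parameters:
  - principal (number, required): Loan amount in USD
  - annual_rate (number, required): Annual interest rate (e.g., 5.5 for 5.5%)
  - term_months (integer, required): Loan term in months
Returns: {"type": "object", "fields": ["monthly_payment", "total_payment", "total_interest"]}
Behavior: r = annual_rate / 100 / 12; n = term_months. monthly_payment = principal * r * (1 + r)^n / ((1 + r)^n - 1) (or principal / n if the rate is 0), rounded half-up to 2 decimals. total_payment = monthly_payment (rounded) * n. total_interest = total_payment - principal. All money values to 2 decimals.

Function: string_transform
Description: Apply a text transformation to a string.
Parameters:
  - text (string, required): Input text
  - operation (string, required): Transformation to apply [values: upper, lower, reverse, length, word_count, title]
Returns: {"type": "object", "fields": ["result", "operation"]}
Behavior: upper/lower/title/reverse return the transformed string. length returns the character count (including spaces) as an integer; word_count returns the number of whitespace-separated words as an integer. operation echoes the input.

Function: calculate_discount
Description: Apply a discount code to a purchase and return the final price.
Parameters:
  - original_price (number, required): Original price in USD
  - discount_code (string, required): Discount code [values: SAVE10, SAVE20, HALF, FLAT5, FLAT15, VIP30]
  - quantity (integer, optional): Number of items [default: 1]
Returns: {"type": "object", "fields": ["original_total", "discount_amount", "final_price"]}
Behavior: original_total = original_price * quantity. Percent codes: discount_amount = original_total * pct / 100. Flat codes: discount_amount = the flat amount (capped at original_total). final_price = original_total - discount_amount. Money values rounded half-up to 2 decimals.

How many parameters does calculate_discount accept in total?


Parameters of calculate_discount: original_price (required), discount_code (required), quantity (optional)
Total:
3


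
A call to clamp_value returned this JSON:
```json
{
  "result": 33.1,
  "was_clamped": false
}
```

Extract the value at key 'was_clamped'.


false


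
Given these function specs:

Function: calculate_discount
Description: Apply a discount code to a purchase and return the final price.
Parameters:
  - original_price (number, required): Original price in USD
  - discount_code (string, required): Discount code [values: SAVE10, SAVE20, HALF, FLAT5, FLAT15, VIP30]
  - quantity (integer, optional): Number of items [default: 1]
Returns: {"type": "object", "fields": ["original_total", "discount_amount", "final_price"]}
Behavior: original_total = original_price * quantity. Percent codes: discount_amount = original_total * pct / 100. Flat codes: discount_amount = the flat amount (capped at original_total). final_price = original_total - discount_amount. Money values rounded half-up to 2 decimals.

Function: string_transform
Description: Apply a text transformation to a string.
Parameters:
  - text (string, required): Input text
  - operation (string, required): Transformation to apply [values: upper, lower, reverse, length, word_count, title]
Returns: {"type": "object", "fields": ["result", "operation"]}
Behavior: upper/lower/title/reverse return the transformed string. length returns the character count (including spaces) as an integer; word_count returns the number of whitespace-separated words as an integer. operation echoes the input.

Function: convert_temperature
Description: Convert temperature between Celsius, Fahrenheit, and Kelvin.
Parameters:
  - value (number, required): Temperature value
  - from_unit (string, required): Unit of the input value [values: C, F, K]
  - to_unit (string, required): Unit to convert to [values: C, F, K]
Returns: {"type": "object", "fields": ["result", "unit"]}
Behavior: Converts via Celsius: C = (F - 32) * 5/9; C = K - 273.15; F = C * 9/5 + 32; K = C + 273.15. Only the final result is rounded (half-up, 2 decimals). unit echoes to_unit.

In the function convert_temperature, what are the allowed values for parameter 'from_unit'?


The convert_temperature spec declares:
  - from_unit (string, required): Unit of the input value [values: C, F, K]
Allowed values:
C, F, K


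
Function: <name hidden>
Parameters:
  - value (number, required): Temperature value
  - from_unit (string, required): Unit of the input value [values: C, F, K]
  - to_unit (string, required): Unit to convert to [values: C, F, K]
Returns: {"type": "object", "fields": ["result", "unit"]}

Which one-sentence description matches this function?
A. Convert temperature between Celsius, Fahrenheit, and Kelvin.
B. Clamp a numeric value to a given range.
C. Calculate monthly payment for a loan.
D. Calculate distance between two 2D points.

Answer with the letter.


Parameters value, from_unit, to_unit and return ["result", "unit"] fit: Convert temperature between Celsius, Fahrenheit, and Kelvin.
A


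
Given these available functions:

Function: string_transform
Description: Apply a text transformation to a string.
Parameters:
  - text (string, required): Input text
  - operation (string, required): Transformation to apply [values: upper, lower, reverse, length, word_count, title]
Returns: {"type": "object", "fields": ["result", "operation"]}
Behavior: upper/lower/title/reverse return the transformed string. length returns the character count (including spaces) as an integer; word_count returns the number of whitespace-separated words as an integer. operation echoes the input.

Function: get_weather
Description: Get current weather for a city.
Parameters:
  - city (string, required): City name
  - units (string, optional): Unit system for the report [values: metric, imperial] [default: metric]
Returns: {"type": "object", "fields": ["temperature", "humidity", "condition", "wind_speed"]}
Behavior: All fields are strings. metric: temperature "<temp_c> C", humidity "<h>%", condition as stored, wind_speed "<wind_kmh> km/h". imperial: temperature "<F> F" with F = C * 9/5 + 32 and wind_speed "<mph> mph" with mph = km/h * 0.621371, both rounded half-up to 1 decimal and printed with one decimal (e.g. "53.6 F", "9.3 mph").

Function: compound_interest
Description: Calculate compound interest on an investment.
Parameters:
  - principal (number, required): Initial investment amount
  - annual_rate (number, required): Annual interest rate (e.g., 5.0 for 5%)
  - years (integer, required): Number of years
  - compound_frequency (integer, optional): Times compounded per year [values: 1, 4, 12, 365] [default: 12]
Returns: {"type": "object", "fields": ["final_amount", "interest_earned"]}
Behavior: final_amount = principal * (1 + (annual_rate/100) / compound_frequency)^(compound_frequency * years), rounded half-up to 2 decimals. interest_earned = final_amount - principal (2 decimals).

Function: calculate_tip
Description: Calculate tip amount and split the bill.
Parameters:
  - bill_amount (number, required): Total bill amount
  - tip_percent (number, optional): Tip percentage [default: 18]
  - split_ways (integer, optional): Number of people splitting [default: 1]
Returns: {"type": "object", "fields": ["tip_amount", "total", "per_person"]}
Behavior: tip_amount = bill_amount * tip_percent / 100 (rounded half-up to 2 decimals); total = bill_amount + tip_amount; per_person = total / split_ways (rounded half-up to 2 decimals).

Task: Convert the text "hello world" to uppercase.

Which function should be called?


The task needs a function whose description is: Apply a text transformation to a string.
string_transform


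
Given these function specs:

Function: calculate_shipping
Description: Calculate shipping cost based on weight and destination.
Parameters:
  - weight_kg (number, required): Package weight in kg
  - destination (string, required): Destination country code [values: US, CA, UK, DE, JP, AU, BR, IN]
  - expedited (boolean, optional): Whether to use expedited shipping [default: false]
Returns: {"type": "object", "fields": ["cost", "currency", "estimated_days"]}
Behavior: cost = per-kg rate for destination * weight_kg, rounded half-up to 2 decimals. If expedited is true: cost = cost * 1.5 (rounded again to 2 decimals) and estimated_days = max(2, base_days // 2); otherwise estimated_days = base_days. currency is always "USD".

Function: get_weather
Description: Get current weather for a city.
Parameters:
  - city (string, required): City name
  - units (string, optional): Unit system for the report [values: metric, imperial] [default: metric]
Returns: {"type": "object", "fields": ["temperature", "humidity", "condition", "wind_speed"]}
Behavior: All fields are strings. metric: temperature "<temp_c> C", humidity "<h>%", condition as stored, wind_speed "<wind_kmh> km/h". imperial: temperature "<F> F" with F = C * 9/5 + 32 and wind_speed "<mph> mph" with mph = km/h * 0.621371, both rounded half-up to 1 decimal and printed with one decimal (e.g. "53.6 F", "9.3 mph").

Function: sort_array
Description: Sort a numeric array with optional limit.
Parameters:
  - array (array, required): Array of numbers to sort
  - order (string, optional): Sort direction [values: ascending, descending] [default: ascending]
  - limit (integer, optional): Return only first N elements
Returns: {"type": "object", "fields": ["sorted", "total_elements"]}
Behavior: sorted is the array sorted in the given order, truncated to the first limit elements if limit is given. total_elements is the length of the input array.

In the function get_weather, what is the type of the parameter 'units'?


The get_weather spec declares:
  - units (string, optional): Unit system for the report [values: metric, imperial] [default: metric]
Type:
string


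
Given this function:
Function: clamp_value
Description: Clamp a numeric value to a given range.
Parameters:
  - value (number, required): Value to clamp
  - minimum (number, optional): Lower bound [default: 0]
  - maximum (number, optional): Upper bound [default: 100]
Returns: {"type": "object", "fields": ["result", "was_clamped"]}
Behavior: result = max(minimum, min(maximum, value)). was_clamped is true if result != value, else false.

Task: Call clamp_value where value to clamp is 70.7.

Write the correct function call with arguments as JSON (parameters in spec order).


Mapping each described value to its parameter name:
  'Value to clamp' -> value = 70.7
clamp_value({"value": 70.7})


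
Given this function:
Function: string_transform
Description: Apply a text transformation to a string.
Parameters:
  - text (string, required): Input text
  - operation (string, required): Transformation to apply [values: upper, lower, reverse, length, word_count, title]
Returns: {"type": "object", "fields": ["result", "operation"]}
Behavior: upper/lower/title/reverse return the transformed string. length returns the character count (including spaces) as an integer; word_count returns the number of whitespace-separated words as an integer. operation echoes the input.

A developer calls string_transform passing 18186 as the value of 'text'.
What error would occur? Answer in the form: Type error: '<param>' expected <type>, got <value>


Spec: 'text' is declared as string; 18186 is an integer.
Type error: 'text' expected string, got 18186


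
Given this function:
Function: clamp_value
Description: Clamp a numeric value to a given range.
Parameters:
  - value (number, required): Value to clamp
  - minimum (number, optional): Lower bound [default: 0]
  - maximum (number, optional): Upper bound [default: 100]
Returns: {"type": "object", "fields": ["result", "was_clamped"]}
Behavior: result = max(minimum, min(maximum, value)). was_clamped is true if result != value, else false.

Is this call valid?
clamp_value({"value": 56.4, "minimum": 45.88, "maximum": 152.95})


Checking all required parameters present and types match... All valid.
Valid


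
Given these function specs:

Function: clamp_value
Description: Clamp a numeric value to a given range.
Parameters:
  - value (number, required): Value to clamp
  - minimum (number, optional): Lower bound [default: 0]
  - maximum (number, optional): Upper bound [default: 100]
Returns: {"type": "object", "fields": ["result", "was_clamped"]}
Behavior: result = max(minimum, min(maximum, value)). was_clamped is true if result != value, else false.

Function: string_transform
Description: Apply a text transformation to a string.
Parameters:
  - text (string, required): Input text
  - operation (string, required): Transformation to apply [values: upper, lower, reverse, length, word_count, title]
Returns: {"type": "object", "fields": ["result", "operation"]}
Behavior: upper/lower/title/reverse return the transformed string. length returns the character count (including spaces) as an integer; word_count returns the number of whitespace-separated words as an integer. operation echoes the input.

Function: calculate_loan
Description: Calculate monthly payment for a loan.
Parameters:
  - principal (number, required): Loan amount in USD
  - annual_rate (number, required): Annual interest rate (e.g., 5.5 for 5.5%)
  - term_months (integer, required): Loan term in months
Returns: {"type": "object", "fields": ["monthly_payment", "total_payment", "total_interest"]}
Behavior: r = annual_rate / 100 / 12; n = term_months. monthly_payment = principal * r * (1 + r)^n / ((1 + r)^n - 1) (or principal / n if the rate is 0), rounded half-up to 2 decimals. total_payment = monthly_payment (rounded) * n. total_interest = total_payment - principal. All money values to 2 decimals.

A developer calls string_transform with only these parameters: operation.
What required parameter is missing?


Required parameters: text, operation
Provided: operation
Missing: text
text


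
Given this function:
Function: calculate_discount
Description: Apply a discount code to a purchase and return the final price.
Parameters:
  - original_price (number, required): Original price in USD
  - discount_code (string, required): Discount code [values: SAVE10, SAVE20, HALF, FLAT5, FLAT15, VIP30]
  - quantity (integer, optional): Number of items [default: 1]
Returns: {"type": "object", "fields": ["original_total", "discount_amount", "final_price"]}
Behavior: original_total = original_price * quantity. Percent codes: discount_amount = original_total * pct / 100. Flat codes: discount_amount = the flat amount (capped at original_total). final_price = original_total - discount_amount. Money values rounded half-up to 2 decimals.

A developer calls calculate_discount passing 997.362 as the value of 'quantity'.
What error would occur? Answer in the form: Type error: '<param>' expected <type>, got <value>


Spec: 'quantity' is declared as integer; 997.362 is a non-integer number.
Type error: 'quantity' expected integer, got 997.362


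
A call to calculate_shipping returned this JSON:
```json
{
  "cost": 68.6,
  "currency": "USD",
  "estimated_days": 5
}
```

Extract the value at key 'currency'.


USD


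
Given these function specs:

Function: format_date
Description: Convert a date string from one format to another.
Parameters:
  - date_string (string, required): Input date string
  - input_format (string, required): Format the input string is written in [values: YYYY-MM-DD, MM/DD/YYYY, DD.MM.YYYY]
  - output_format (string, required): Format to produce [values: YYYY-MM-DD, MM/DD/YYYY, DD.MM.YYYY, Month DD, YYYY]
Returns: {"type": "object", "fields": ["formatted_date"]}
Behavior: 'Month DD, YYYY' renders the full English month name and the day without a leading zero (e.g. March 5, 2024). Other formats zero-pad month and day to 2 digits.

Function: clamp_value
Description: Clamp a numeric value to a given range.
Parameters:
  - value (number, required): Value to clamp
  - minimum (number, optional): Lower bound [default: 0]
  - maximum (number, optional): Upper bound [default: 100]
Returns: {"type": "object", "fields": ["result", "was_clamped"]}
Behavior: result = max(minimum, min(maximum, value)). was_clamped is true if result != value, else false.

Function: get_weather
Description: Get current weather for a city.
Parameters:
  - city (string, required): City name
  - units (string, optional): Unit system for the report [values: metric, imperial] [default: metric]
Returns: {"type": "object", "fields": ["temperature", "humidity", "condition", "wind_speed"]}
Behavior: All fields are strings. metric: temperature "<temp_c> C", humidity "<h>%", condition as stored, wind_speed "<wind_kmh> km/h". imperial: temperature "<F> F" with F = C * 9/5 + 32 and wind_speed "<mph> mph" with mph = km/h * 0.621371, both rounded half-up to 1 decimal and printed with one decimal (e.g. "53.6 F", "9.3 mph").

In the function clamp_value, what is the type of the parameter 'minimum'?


The clamp_value spec declares:
  - minimum (number, optional): Lower bound [default: 0]
Type:
number


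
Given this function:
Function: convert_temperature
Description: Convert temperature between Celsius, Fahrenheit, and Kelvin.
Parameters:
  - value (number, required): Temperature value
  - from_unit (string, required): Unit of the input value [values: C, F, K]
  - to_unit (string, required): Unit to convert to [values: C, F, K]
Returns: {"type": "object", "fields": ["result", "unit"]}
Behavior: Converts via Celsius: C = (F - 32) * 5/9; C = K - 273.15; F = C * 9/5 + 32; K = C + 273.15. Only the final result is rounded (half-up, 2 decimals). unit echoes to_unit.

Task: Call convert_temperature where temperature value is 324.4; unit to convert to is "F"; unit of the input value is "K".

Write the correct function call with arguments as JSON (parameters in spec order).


Mapping each described value to its parameter name:
  'Temperature value' -> value = 324.4
  'Unit to convert to' -> to_unit = "F"
  'Unit of the input value' -> from_unit = "K"
convert_temperature({"value": 324.4, "from_unit": "K", "to_unit": "F"})


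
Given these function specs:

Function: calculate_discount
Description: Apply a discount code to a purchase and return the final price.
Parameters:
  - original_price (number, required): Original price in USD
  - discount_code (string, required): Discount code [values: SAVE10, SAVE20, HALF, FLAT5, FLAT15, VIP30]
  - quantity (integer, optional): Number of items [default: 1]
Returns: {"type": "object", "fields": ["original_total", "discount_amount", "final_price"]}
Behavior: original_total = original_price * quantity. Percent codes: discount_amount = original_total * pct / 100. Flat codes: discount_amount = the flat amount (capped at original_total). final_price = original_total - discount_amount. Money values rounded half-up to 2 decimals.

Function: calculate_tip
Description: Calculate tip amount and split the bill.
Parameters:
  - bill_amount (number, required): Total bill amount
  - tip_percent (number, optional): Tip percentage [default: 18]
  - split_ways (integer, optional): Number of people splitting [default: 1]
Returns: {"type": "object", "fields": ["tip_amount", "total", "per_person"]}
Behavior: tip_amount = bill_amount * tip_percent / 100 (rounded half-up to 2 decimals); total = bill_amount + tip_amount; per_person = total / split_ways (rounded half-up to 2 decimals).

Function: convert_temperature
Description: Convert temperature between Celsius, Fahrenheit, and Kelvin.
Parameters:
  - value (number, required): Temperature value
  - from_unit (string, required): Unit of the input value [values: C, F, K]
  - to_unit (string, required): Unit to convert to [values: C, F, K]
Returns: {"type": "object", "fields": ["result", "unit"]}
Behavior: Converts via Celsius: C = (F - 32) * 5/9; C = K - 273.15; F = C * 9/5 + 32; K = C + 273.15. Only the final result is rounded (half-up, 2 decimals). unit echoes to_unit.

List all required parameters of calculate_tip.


Parameters of calculate_tip and their required/optional flag:
  bill_amount: required
  tip_percent: optional
  split_ways: optional
bill_amount


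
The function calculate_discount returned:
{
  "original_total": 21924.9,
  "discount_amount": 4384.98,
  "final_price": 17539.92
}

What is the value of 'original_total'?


21924.9


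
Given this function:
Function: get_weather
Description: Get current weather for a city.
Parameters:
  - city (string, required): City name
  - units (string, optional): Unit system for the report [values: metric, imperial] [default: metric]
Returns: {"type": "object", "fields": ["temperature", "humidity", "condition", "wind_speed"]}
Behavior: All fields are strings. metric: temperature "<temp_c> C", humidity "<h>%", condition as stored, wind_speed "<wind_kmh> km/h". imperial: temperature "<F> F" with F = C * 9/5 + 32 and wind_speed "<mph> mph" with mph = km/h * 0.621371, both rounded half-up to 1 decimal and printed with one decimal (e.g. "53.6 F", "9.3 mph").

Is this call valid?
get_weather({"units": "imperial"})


Checking required parameters...
Missing required parameter: city
Invalid - missing required parameter 'city'


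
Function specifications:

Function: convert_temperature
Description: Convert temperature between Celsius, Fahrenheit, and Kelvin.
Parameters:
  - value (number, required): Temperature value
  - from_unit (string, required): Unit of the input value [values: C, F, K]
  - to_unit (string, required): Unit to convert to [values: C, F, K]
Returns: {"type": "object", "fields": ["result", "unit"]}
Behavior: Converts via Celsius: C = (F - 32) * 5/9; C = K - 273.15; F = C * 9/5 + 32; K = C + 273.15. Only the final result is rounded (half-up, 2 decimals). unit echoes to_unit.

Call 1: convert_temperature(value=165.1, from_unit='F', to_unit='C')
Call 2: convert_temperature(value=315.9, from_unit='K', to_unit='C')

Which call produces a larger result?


Call 1:
  To C: (165.1 - 32) * 5/9 = 73.944444
  Target is C: 73.944444
  Round to 2 decimals: 73.94
  -> 73.94 C
Call 2:
  To C: 315.9 - 273.15 = 42.75
  Target is C: 42.75
  Round to 2 decimals: 42.75
  -> 42.75 C
Call 1 (73.94 C)


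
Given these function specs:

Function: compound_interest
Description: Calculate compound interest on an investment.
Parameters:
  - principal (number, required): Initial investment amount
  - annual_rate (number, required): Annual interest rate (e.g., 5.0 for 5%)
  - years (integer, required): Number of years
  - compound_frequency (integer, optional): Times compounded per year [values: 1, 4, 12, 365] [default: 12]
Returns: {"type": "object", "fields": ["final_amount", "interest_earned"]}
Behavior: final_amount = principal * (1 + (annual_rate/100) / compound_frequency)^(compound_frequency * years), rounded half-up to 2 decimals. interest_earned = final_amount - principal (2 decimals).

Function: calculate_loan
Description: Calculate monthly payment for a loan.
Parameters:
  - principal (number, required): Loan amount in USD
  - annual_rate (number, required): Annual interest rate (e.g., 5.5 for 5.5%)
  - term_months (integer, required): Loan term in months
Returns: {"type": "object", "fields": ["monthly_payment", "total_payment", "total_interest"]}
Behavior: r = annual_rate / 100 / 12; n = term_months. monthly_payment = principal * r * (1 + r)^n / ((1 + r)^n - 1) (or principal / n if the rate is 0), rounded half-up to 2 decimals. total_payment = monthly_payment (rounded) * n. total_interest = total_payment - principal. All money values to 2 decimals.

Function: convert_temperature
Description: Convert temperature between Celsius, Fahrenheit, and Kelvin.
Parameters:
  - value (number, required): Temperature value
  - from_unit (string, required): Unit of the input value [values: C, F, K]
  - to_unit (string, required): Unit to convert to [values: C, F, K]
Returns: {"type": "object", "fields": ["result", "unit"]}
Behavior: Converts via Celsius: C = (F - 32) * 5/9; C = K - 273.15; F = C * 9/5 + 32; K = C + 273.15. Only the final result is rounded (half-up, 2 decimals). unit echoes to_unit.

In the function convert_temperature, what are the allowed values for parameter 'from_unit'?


The convert_temperature spec declares:
  - from_unit (string, required): Unit of the input value [values: C, F, K]
Allowed values:
C, F, K


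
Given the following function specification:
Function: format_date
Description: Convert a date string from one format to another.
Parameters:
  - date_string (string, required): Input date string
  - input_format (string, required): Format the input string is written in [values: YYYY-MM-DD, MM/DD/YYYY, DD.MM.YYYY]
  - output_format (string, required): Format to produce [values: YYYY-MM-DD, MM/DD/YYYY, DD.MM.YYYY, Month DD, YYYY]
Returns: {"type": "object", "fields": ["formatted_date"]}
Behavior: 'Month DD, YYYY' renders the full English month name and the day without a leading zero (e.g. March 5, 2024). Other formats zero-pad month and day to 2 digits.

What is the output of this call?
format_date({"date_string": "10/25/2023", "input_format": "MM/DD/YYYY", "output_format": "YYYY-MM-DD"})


Parse '10/25/2023' as MM/DD/YYYY: year=2023, month=10, day=25
Render as YYYY-MM-DD: 2023-10-25
Output:
{"formatted_date": "2023-10-25"}


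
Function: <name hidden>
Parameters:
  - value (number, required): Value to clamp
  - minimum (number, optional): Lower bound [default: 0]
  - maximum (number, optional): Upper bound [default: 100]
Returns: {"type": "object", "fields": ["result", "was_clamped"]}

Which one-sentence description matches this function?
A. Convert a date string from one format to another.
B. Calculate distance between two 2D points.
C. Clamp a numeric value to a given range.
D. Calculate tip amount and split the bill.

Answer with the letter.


Parameters value, minimum, maximum and return ["result", "was_clamped"] fit: Clamp a numeric value to a given range.
C
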